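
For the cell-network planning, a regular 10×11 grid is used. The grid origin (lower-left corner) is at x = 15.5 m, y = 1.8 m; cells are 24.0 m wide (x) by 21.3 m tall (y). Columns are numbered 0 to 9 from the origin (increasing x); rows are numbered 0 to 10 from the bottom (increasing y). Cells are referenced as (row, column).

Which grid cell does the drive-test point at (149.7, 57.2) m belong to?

Column index: ⌊(149.7 − 15.5) / 24.0⌋ = ⌊5.592⌋ = 5
Row offset from origin: ⌊(57.2 − 1.8) / 21.3⌋ = ⌊2.601⌋ = 2 → row 2

(2, 5)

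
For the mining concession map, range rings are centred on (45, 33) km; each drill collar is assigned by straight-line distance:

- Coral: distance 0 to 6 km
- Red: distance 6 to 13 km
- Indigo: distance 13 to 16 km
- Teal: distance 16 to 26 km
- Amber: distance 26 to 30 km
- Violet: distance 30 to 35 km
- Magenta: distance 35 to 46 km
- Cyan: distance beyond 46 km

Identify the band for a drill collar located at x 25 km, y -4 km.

Distance = √((25−45)² + (-4−33)²) = √(400.000 + 1369.000) = 42.059 km.
35 ≤ 42.059 < 46 → Magenta.

Magenta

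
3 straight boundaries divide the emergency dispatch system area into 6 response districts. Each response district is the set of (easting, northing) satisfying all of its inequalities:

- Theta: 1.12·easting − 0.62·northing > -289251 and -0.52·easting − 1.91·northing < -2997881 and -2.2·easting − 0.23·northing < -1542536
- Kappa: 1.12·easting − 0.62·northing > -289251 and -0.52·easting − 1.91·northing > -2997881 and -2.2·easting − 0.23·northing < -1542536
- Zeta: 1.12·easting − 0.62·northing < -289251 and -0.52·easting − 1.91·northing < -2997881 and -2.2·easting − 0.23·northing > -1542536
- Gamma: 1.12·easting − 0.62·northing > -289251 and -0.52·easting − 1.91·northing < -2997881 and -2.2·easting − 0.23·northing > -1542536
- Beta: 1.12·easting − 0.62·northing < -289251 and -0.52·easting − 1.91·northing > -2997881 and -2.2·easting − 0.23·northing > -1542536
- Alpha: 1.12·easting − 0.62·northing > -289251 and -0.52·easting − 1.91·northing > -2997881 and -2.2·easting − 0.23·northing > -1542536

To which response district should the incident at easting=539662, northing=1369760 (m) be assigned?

Alpha

1.12·539662 − 0.62·1369760 = -244829.760, which is > -289251
-0.52·539662 − 1.91·1369760 = -2896865.840, which is > -2997881
-2.2·539662 − 0.23·1369760 = -1502301.200, which is > -1542536
This sign pattern matches Alpha.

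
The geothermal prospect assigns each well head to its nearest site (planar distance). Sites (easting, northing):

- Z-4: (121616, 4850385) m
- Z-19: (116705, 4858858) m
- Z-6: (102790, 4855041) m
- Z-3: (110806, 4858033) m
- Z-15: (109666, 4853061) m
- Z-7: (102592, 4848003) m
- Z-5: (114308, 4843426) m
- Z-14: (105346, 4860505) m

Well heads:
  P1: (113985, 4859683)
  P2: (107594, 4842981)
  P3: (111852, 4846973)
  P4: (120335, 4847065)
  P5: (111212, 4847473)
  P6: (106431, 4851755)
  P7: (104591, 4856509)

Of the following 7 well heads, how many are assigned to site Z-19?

P1 → Z-19
P2 → Z-5
P3 → Z-5
P4 → Z-4
P5 → Z-5
P6 → Z-15
P7 → Z-6
1 of the 7 goes to Z-19.

1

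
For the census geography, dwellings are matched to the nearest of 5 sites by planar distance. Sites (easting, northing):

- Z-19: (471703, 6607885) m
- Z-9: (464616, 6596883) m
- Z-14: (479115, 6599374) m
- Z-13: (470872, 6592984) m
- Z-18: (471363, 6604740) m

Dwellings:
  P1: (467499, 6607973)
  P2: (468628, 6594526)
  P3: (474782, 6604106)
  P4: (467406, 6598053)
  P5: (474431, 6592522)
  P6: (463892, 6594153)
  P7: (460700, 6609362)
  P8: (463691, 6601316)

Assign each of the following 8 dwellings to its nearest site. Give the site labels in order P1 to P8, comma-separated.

Z-19, Z-13, Z-18, Z-9, Z-13, Z-9, Z-19, Z-9

P1 → Z-19 (d²=17681360.00)
P2 → Z-13 (d²=7413300.00)
P3 → Z-18 (d²=12091517.00)
P4 → Z-9 (d²=9153000.00)
P5 → Z-13 (d²=12879925.00)
P6 → Z-9 (d²=7977076.00)
P7 → Z-19 (d²=123247538.00)
P8 → Z-9 (d²=20507114.00)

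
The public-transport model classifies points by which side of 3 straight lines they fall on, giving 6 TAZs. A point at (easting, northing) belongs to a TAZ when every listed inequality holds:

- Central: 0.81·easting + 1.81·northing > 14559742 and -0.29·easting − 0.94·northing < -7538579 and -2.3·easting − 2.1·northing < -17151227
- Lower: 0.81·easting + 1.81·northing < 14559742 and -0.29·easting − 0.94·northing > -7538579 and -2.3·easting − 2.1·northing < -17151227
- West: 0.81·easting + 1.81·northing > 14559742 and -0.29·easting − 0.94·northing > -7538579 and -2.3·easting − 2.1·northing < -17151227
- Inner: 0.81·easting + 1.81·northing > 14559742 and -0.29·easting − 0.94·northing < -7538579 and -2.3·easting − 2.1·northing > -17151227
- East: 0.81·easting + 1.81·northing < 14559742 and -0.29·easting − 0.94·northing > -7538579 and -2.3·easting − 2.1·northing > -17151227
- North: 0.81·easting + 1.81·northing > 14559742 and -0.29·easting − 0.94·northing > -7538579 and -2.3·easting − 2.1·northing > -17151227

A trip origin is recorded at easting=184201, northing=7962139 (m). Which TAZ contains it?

0.81·184201 + 1.81·7962139 = 14560674.400, which is > 14559742
-0.29·184201 − 0.94·7962139 = -7537828.950, which is > -7538579
-2.3·184201 − 2.1·7962139 = -17144154.200, which is > -17151227
This sign pattern matches North.

North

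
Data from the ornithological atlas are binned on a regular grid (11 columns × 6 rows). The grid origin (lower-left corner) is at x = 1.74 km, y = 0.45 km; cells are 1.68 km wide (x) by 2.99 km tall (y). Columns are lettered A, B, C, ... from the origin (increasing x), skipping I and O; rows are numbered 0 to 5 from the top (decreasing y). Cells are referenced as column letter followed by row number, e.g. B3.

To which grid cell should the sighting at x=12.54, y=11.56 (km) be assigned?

Column index: ⌊(12.54 − 1.74) / 1.68⌋ = ⌊6.429⌋ = 6 → column G
Row offset from origin: ⌊(11.56 − 0.45) / 2.99⌋ = ⌊3.716⌋ = 3 → row 2 (counted from top)

G2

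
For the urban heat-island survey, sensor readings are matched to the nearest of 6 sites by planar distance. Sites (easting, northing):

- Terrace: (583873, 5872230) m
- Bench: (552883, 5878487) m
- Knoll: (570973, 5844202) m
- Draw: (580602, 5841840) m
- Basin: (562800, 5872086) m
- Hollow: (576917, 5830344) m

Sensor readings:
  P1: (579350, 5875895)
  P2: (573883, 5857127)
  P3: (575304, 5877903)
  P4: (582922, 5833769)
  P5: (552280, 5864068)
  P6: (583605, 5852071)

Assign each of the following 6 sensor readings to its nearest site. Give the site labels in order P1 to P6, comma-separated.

Terrace, Knoll, Terrace, Hollow, Basin, Draw

P1 → Terrace (d²=33889754.00)
P2 → Knoll (d²=175523725.00)
P3 → Terrace (d²=105610690.00)
P4 → Hollow (d²=47790650.00)
P5 → Basin (d²=174958724.00)
P6 → Draw (d²=113691370.00)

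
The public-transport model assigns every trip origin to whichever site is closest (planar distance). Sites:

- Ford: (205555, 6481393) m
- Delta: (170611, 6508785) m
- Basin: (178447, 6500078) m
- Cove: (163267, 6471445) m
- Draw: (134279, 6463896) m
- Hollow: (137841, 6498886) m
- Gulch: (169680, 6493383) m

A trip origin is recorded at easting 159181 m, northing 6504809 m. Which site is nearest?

Squared distances to each site:
Ford: 2698856932.000; Delta: 146453476.000; Basin: 393561117.000; Cove: 1129851892.000; Draw: 2293983173.000; Hollow: 490477529.000; Gulch: 240782477.000.
Minimum at Delta.

Delta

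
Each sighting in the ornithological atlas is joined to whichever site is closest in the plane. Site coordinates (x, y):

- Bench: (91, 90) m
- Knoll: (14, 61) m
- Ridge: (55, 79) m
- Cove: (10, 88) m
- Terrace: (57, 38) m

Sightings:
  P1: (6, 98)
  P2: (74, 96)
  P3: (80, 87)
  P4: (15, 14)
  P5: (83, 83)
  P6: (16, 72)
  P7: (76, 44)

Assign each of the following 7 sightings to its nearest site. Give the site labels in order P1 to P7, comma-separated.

Cove, Bench, Bench, Knoll, Bench, Knoll, Terrace

P1 → Cove (d²=116.00)
P2 → Bench (d²=325.00)
P3 → Bench (d²=130.00)
P4 → Knoll (d²=2210.00)
P5 → Bench (d²=113.00)
P6 → Knoll (d²=125.00)
P7 → Terrace (d²=397.00)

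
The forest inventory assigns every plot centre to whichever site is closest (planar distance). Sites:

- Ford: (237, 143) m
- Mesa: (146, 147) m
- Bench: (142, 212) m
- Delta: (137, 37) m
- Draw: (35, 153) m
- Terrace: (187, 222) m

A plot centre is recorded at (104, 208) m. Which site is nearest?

Squared distances to each site:
Ford: 21914.000; Mesa: 5485.000; Bench: 1460.000; Delta: 30330.000; Draw: 7786.000; Terrace: 7085.000.
Minimum at Bench.

Bench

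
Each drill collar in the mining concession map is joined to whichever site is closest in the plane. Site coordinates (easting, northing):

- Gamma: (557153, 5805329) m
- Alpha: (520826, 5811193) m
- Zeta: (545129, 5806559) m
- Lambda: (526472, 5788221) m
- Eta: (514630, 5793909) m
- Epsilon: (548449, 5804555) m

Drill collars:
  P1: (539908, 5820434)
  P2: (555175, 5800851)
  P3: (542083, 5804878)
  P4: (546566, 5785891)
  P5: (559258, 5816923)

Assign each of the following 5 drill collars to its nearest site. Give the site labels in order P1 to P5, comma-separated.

Zeta, Gamma, Zeta, Epsilon, Gamma

P1 → Zeta (d²=219774466.00)
P2 → Gamma (d²=23964968.00)
P3 → Zeta (d²=12103877.00)
P4 → Epsilon (d²=351890585.00)
P5 → Gamma (d²=138851861.00)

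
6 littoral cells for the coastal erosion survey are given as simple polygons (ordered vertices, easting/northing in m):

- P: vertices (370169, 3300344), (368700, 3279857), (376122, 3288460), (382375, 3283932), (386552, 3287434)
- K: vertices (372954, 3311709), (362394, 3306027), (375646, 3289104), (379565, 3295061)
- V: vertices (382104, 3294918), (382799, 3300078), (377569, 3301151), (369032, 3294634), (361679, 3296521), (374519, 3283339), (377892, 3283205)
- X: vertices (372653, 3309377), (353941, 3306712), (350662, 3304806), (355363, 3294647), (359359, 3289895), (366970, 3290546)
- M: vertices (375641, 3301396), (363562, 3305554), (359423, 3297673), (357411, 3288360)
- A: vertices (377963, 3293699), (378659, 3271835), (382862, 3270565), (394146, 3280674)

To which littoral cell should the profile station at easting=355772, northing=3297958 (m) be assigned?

X

Cast a ray rightward from (355772, 3297958). For each polygon, the edges (by vertex number in listed order) whose endpoints lie on opposite sides of northing = 3297958, where each meets that height, and whether that is right or left of the point:
P: 1–2 at easting≈369997.9 (right), 5–1 at easting≈373196.9 (right) → 2 crossings.
K: 2–3 at easting≈368712.6 (right), 4–1 at easting≈378414.6 (right) → 2 crossings.
V: 1–2 at easting≈382513.5 (right), 3–4 at easting≈373386.3 (right) → 2 crossings.
X: 3–4 at easting≈353830.9 (left), 6–1 at easting≈369206.9 (right) → 1 crossing.
M: 2–3 at easting≈359572.7 (right), 4–1 at easting≈370833.2 (right) → 2 crossings.
A: no edge straddles that height → 0 crossings.
Only X has an odd count, so the point is inside X.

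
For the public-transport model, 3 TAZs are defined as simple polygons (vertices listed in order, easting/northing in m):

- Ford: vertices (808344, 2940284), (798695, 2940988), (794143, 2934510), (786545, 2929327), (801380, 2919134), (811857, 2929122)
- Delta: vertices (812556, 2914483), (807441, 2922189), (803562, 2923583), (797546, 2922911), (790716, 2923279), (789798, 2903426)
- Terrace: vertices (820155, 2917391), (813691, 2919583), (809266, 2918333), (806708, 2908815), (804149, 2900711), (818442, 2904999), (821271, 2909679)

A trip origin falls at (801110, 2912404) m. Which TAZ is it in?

Cast a ray rightward from (801110, 2912404). For each polygon, the edges (by vertex number in listed order) whose endpoints lie on opposite sides of northing = 2912404, where each meets that height, and whether that is right or left of the point:
Ford: no edge straddles that height → 0 crossings.
Delta: 5–6 at easting≈790213.1 (left), 6–1 at easting≈808276.9 (right) → 1 crossing.
Terrace: 3–4 at easting≈807672.6 (right), 7–1 at easting≈820876.7 (right) → 2 crossings.
Only Delta has an odd count, so the point is inside Delta.

Delta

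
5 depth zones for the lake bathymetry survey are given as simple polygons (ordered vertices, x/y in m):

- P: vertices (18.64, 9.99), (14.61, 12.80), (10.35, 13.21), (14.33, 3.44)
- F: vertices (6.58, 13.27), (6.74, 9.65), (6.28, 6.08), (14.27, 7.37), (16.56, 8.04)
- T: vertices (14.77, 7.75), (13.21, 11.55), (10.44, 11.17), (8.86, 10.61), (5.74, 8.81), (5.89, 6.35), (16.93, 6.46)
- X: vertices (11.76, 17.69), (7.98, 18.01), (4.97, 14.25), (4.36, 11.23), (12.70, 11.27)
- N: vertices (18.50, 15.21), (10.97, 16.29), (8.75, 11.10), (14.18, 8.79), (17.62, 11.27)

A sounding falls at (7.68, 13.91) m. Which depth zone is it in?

X

Cast a ray rightward from (7.68, 13.91). For each polygon, the edges (by vertex number in listed order) whose endpoints lie on opposite sides of y = 13.91, where each meets that height, and whether that is right or left of the point:
P: no edge straddles that height → 0 crossings.
F: no edge straddles that height → 0 crossings.
T: no edge straddles that height → 0 crossings.
X: 3–4 at x≈4.901 (left), 5–1 at x≈12.313 (right) → 1 crossing.
N: 2–3 at x≈9.952 (right), 5–1 at x≈18.210 (right) → 2 crossings.
Only X has an odd count, so the point is inside X.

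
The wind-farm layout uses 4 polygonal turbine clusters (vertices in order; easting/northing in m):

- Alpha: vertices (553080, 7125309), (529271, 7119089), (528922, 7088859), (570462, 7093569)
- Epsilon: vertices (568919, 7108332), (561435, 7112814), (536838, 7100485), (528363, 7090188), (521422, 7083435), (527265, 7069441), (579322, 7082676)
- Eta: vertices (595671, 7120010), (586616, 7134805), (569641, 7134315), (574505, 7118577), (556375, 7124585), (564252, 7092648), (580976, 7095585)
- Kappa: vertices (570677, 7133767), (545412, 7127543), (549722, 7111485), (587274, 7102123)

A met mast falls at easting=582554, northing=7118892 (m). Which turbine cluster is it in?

Eta

Cast a ray rightward from (582554, 7118892). For each polygon, the edges (by vertex number in listed order) whose endpoints lie on opposite sides of northing = 7118892, where each meets that height, and whether that is right or left of the point:
Alpha: 2–3 at easting≈529268.7 (left), 4–1 at easting≈556594.2 (left) → 0 crossings.
Epsilon: no edge straddles that height → 0 crossings.
Eta: 3–4 at easting≈574407.6 (left), 4–5 at easting≈573554.4 (left), 5–6 at easting≈557779.1 (left), 7–1 at easting≈594998.4 (right) → 1 crossing.
Kappa: 2–3 at easting≈547733.9 (left), 4–1 at easting≈578478.8 (left) → 0 crossings.
Only Eta has an odd count, so the point is inside Eta.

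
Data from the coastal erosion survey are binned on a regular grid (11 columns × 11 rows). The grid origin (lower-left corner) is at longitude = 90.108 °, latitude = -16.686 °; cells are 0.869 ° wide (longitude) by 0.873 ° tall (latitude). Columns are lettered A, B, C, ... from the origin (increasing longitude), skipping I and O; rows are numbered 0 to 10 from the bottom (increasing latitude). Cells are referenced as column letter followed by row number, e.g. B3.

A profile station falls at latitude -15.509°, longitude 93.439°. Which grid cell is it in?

Column index: ⌊(93.439 − 90.108) / 0.869⌋ = ⌊3.833⌋ = 3 → column D
Row offset from origin: ⌊(-15.509 − -16.686) / 0.873⌋ = ⌊1.348⌋ = 1 → row 1

D1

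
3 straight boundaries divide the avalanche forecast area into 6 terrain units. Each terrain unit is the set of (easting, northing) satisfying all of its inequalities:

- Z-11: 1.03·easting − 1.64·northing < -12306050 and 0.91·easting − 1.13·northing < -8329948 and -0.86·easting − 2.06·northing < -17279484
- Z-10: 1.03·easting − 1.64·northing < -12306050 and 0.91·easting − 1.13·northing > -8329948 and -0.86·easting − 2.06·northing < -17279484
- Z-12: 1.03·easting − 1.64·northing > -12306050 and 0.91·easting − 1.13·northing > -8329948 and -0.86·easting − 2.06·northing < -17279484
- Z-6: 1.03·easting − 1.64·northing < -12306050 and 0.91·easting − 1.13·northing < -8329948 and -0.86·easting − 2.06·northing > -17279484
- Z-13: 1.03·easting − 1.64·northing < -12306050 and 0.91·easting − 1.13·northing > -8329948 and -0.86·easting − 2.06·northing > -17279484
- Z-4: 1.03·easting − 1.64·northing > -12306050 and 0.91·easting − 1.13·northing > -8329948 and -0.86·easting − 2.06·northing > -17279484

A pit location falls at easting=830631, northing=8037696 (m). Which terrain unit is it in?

1.03·830631 − 1.64·8037696 = -12326271.510, which is < -12306050
0.91·830631 − 1.13·8037696 = -8326722.270, which is > -8329948
-0.86·830631 − 2.06·8037696 = -17271996.420, which is > -17279484
This sign pattern matches Z-13.

Z-13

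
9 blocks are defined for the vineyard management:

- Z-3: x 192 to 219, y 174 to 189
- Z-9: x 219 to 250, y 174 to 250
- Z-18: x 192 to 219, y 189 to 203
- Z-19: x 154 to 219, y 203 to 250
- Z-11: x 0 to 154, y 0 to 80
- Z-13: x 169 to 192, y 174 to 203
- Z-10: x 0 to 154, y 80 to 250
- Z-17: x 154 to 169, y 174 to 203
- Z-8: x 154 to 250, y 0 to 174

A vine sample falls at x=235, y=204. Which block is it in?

Z-9

The point has x = 235 and y = 204.
Only Z-9 satisfies 219 ≤ x ≤ 250 and 174 ≤ y ≤ 250.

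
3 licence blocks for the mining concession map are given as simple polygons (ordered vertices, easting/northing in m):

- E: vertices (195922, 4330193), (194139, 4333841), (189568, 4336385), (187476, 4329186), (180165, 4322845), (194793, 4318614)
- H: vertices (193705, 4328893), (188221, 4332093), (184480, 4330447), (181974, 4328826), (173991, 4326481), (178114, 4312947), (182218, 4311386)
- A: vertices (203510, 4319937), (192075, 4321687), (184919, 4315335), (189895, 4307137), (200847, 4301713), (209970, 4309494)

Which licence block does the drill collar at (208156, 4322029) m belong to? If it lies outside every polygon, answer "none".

Cast a ray rightward from (208156, 4322029). For each polygon, the edges (by vertex number in listed order) whose endpoints lie on opposite sides of northing = 4322029, where each meets that height, and whether that is right or left of the point:
E: 5–6 at easting≈182986.2 (left), 6–1 at easting≈195126.0 (left) → 0 crossings.
H: 5–6 at easting≈175347.3 (left), 7–1 at easting≈189201.3 (left) → 0 crossings.
A: no edge straddles that height → 0 crossings.
All counts are even, so the point lies outside every listed polygon.

none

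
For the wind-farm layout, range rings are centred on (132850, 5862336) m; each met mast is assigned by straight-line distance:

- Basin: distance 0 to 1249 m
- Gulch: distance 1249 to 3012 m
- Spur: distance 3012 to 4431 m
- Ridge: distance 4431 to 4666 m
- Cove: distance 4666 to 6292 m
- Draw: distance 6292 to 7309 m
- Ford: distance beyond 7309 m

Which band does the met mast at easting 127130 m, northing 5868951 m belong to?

Distance = √((127130−132850)² + (5868951−5862336)²) = √(32718400.000 + 43758225.000) = 8745.091 m.
7309 ≤ 8745.091 < ∞ → Ford.

Ford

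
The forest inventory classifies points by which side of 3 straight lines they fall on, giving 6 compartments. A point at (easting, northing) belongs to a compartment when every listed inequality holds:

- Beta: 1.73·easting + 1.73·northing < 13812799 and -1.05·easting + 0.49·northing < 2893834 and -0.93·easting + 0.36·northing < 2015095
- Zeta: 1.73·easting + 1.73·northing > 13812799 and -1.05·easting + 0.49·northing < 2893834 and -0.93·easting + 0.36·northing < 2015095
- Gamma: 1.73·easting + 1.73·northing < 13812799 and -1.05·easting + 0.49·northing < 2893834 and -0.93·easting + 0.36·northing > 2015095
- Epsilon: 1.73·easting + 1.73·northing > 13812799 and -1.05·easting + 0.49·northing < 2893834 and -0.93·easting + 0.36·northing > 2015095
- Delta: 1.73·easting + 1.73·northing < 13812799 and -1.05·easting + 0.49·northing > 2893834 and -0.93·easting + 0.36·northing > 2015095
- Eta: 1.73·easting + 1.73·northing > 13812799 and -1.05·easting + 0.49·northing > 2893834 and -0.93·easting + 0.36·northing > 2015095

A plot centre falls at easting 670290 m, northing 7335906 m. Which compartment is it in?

Epsilon

1.73·670290 + 1.73·7335906 = 13850719.080, which is > 13812799
-1.05·670290 + 0.49·7335906 = 2890789.440, which is < 2893834
-0.93·670290 + 0.36·7335906 = 2017556.460, which is > 2015095
This sign pattern matches Epsilon.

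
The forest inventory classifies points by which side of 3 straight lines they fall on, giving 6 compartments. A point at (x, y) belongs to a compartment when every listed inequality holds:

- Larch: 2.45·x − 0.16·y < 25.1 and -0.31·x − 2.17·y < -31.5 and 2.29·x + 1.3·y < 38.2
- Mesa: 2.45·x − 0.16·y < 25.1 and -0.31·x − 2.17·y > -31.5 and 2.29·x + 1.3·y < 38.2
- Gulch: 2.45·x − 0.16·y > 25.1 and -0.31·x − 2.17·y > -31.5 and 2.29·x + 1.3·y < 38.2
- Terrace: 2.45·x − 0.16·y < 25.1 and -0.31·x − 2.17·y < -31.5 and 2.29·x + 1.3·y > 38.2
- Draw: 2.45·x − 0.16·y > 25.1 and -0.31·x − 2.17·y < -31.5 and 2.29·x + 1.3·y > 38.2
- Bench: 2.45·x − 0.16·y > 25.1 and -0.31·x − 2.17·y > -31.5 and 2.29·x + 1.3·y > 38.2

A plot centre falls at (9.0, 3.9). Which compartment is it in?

2.45·9.0 − 0.16·3.9 = 21.426, which is < 25.1
-0.31·9.0 − 2.17·3.9 = -11.253, which is > -31.5
2.29·9.0 + 1.3·3.9 = 25.680, which is < 38.2
This sign pattern matches Mesa.

Mesa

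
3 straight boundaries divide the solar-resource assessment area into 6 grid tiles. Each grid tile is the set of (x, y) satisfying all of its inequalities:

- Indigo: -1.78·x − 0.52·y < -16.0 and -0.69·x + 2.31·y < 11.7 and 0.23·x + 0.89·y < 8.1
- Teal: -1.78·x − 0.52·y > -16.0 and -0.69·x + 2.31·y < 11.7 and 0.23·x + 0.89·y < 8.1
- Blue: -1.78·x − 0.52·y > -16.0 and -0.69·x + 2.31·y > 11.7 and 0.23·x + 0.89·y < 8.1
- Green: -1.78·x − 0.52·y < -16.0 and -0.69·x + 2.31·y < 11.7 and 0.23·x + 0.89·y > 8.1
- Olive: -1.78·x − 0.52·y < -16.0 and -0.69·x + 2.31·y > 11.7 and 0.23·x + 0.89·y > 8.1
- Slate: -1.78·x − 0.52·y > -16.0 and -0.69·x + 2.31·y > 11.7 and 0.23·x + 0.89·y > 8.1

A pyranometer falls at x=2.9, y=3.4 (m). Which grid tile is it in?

Teal

-1.78·2.9 − 0.52·3.4 = -6.930, which is > -16.0
-0.69·2.9 + 2.31·3.4 = 5.853, which is < 11.7
0.23·2.9 + 0.89·3.4 = 3.693, which is < 8.1
This sign pattern matches Teal.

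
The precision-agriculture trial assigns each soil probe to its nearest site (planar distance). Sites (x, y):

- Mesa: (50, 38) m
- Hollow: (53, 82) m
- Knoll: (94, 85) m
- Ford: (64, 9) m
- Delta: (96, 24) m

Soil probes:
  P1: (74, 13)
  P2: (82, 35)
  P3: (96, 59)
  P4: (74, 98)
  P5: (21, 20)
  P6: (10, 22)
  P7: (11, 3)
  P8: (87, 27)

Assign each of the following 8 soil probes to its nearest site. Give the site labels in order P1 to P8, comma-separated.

Ford, Delta, Knoll, Knoll, Mesa, Mesa, Mesa, Delta

P1 → Ford (d²=116.00)
P2 → Delta (d²=317.00)
P3 → Knoll (d²=680.00)
P4 → Knoll (d²=569.00)
P5 → Mesa (d²=1165.00)
P6 → Mesa (d²=1856.00)
P7 → Mesa (d²=2746.00)
P8 → Delta (d²=90.00)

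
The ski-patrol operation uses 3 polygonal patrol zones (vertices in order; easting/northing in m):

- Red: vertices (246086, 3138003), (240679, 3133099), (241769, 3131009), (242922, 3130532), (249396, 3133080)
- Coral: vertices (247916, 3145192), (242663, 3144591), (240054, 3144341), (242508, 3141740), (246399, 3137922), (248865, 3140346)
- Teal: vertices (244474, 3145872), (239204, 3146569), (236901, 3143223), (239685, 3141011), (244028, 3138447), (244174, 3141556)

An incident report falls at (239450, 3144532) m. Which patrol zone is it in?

Cast a ray rightward from (239450, 3144532). For each polygon, the edges (by vertex number in listed order) whose endpoints lie on opposite sides of northing = 3144532, where each meets that height, and whether that is right or left of the point:
Red: no edge straddles that height → 0 crossings.
Coral: 2–3 at easting≈242047.3 (right), 6–1 at easting≈248045.2 (right) → 2 crossings.
Teal: 2–3 at easting≈237802.0 (left), 6–1 at easting≈244380.9 (right) → 1 crossing.
Only Teal has an odd count, so the point is inside Teal.

Teal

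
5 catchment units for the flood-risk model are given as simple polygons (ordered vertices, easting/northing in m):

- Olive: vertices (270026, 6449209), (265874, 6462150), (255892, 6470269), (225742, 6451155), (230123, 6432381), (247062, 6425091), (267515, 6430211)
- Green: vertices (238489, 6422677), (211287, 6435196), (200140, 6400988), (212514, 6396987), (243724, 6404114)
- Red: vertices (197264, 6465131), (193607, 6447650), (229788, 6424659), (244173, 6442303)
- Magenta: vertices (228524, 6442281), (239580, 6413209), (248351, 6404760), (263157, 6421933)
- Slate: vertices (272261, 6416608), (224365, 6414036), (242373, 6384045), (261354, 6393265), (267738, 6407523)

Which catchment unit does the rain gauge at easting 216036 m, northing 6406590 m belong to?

Green

Cast a ray rightward from (216036, 6406590). For each polygon, the edges (by vertex number in listed order) whose endpoints lie on opposite sides of northing = 6406590, where each meets that height, and whether that is right or left of the point:
Olive: no edge straddles that height → 0 crossings.
Green: 2–3 at easting≈201965.5 (left), 5–1 at easting≈243025.7 (right) → 1 crossing.
Red: no edge straddles that height → 0 crossings.
Magenta: 2–3 at easting≈246451.3 (right), 3–4 at easting≈249928.8 (right) → 2 crossings.
Slate: 2–3 at easting≈228835.9 (right), 4–5 at easting≈267320.3 (right) → 2 crossings.
Only Green has an odd count, so the point is inside Green.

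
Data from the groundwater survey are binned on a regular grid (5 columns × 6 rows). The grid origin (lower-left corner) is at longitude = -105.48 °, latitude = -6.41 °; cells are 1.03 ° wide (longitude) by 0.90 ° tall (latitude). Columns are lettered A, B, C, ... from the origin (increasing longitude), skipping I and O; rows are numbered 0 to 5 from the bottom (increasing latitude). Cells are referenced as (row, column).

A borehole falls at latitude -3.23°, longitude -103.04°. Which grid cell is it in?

Column index: ⌊(-103.04 − -105.48) / 1.03⌋ = ⌊2.369⌋ = 2 → column C
Row offset from origin: ⌊(-3.23 − -6.41) / 0.90⌋ = ⌊3.533⌋ = 3 → row 3

(3, C)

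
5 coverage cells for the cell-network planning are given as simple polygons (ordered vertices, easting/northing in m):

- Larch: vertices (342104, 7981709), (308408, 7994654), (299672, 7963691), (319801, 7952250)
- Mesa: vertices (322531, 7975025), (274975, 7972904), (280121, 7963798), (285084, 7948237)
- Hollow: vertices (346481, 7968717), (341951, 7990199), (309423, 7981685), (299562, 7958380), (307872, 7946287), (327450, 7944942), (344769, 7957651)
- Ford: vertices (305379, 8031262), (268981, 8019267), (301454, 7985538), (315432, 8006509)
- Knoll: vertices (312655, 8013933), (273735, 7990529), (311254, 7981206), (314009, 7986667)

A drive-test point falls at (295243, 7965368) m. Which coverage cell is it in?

Cast a ray rightward from (295243, 7965368). For each polygon, the edges (by vertex number in listed order) whose endpoints lie on opposite sides of northing = 7965368, where each meets that height, and whether that is right or left of the point:
Larch: 2–3 at easting≈300145.2 (right), 4–1 at easting≈329732.5 (right) → 2 crossings.
Mesa: 2–3 at easting≈279233.8 (left), 4–1 at easting≈309031.5 (right) → 1 crossing.
Hollow: 3–4 at easting≈302518.8 (right), 7–1 at easting≈345962.9 (right) → 2 crossings.
Ford: no edge straddles that height → 0 crossings.
Knoll: no edge straddles that height → 0 crossings.
Only Mesa has an odd count, so the point is inside Mesa.

Mesa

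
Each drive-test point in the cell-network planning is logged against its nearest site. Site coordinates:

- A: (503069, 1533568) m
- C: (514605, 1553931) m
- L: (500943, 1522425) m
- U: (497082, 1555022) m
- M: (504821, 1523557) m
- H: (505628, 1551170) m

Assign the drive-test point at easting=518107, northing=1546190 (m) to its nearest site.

C

Squared distances to each site:
A: 385456328.000; C: 72187085.000; L: 859378121.000; U: 520054849.000; M: 688770485.000; H: 180525841.000.
Minimum at C.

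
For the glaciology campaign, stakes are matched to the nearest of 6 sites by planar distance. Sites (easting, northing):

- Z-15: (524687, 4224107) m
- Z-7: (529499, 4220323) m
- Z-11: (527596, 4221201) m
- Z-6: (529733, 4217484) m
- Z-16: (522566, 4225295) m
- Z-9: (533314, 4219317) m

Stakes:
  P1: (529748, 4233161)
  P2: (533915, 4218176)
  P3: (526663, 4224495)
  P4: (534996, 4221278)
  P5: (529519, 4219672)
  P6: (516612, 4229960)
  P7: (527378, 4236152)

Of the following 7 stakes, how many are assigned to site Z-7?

P1 → Z-15
P2 → Z-9
P3 → Z-15
P4 → Z-9
P5 → Z-7
P6 → Z-16
P7 → Z-16
1 of the 7 goes to Z-7.

1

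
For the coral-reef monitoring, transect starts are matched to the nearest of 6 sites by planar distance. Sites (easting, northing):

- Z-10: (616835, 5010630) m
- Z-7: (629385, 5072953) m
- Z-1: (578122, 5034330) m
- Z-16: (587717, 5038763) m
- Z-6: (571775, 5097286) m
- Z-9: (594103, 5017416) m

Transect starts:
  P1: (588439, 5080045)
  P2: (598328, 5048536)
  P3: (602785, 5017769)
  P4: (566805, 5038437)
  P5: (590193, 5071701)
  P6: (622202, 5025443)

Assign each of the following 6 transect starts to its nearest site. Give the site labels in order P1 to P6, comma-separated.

P1 → Z-6 (d²=574940977.00)
P2 → Z-16 (d²=208104850.00)
P3 → Z-9 (d²=75501733.00)
P4 → Z-1 (d²=144941938.00)
P5 → Z-6 (d²=993814949.00)
P6 → Z-10 (d²=248229658.00)

Z-6, Z-16, Z-9, Z-1, Z-6, Z-10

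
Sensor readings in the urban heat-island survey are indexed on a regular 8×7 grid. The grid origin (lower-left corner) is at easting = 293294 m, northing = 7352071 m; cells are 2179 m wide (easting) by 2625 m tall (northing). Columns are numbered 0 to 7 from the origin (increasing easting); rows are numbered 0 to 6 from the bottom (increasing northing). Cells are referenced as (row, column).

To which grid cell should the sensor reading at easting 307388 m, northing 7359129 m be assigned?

Column index: ⌊(307388 − 293294) / 2179⌋ = ⌊6.468⌋ = 6
Row offset from origin: ⌊(7359129 − 7352071) / 2625⌋ = ⌊2.689⌋ = 2 → row 2

(2, 6)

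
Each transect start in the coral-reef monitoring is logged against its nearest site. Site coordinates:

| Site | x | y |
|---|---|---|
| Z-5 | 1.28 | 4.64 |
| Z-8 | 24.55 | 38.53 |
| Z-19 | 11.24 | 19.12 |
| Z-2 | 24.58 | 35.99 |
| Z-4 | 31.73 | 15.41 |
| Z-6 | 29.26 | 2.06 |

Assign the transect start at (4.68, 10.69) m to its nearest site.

Z-5

Squared distances to each site:
Z-5: 48.162; Z-8: 1169.883; Z-19: 114.099; Z-2: 1036.100; Z-4: 753.981; Z-6: 678.653.
Minimum at Z-5.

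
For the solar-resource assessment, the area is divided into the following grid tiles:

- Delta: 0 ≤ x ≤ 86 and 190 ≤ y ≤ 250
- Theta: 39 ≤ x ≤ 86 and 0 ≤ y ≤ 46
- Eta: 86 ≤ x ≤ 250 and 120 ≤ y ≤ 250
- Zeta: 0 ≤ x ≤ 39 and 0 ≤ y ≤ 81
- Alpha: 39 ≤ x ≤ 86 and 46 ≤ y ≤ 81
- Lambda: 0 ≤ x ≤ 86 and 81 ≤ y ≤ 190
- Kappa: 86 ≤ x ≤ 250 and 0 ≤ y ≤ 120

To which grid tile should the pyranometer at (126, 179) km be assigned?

The point has x = 126 and y = 179.
Only Eta satisfies 86 ≤ x ≤ 250 and 120 ≤ y ≤ 250.

Eta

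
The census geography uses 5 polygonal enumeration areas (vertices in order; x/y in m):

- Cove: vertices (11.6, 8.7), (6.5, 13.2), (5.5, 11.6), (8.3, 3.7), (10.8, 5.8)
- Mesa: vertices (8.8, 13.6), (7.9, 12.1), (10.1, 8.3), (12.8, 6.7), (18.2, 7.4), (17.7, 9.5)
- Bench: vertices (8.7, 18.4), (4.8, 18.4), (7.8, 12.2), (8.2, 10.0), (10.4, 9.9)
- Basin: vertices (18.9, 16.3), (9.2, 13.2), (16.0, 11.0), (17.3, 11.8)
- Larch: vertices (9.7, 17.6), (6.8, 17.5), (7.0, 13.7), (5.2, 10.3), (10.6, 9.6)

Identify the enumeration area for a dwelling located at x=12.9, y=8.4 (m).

Mesa

Cast a ray rightward from (12.9, 8.4). For each polygon, the edges (by vertex number in listed order) whose endpoints lie on opposite sides of y = 8.4, where each meets that height, and whether that is right or left of the point:
Cove: 3–4 at x≈6.63 (left), 5–1 at x≈11.52 (left) → 0 crossings.
Mesa: 2–3 at x≈10.04 (left), 5–6 at x≈17.96 (right) → 1 crossing.
Bench: no edge straddles that height → 0 crossings.
Basin: no edge straddles that height → 0 crossings.
Larch: no edge straddles that height → 0 crossings.
Only Mesa has an odd count, so the point is inside Mesa.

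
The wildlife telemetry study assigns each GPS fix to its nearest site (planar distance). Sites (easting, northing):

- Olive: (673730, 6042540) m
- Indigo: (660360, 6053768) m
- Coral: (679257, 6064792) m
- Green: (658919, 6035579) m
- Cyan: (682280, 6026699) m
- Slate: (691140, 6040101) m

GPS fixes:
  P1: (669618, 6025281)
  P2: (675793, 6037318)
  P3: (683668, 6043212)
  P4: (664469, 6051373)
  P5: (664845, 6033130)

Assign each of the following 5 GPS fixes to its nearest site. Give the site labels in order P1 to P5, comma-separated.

P1 → Cyan (d²=162336968.00)
P2 → Olive (d²=31525253.00)
P3 → Slate (d²=65509105.00)
P4 → Indigo (d²=22619906.00)
P5 → Green (d²=41115077.00)

Cyan, Olive, Slate, Indigo, Green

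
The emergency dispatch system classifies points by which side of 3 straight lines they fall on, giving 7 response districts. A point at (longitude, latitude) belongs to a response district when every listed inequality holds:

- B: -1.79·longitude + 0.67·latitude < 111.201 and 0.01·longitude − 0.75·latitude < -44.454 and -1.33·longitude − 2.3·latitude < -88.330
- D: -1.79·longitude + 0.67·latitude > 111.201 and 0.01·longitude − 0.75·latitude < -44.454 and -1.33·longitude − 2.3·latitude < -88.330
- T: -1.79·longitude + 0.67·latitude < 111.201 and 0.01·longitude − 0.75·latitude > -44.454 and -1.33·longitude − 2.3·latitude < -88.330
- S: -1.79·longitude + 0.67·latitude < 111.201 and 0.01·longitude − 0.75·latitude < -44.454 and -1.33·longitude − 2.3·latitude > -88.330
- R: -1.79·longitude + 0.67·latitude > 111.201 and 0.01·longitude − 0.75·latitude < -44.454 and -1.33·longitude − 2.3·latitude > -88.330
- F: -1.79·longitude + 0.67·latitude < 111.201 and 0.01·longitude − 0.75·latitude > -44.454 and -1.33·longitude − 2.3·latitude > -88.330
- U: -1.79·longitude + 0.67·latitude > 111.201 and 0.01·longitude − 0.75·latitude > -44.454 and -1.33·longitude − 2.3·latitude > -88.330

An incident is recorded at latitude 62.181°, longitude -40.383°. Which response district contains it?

D

-1.79·-40.383 + 0.67·62.181 = 113.947, which is > 111.201
0.01·-40.383 − 0.75·62.181 = -47.040, which is < -44.454
-1.33·-40.383 − 2.3·62.181 = -89.307, which is < -88.330
This sign pattern matches D.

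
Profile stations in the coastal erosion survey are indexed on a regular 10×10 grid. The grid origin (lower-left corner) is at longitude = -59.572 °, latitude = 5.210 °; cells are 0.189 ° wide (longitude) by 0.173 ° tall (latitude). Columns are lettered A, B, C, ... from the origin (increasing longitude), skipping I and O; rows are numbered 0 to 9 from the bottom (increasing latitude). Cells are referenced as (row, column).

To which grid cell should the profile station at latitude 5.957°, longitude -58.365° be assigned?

(4, G)

Column index: ⌊(-58.365 − -59.572) / 0.189⌋ = ⌊6.386⌋ = 6 → column G
Row offset from origin: ⌊(5.957 − 5.210) / 0.173⌋ = ⌊4.318⌋ = 4 → row 4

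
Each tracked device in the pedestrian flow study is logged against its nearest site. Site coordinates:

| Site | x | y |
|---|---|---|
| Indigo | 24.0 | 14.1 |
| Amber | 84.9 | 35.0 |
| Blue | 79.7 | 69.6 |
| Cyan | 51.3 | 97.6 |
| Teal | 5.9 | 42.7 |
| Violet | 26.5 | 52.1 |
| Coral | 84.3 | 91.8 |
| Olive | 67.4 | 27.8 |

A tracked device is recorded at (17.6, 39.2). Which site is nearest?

Teal

Squared distances to each site:
Indigo: 670.970; Amber: 4546.930; Blue: 4780.570; Cyan: 4546.250; Teal: 149.140; Violet: 245.620; Coral: 7215.650; Olive: 2610.000.
Minimum at Teal.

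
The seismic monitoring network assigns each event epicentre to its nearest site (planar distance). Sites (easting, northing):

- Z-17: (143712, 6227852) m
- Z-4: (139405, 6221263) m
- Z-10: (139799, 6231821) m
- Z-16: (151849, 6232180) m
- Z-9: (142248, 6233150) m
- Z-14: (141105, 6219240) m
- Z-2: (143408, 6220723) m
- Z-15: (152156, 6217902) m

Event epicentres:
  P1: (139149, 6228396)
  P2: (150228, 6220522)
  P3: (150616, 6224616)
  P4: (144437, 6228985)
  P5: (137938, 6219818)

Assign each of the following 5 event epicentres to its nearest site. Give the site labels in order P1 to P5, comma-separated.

P1 → Z-10 (d²=12153125.00)
P2 → Z-15 (d²=10581584.00)
P3 → Z-15 (d²=47449396.00)
P4 → Z-17 (d²=1809314.00)
P5 → Z-4 (d²=4240114.00)

Z-10, Z-15, Z-15, Z-17, Z-4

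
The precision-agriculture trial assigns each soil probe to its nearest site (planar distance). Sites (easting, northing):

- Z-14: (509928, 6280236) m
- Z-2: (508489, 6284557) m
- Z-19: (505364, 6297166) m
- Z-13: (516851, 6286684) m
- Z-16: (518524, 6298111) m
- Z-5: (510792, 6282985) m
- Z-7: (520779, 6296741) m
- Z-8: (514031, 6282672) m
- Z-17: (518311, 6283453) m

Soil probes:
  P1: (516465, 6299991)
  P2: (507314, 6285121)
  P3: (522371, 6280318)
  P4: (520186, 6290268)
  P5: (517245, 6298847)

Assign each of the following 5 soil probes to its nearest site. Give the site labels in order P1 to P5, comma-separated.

P1 → Z-16 (d²=7773881.00)
P2 → Z-2 (d²=1698721.00)
P3 → Z-17 (d²=26311825.00)
P4 → Z-13 (d²=23967281.00)
P5 → Z-16 (d²=2177537.00)

Z-16, Z-2, Z-17, Z-13, Z-16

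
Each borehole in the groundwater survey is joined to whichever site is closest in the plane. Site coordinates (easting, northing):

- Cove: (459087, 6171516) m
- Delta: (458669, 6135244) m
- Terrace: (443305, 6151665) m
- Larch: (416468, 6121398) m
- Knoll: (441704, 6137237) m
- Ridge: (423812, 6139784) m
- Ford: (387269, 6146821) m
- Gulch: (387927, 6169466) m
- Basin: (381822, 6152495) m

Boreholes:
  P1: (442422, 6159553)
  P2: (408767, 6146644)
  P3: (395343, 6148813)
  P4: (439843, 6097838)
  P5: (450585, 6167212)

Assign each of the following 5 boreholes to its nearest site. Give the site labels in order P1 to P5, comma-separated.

P1 → Terrace (d²=63000233.00)
P2 → Ridge (d²=273411625.00)
P3 → Ford (d²=69157540.00)
P4 → Larch (d²=1101464225.00)
P5 → Cove (d²=90808420.00)

Terrace, Ridge, Ford, Larch, Cove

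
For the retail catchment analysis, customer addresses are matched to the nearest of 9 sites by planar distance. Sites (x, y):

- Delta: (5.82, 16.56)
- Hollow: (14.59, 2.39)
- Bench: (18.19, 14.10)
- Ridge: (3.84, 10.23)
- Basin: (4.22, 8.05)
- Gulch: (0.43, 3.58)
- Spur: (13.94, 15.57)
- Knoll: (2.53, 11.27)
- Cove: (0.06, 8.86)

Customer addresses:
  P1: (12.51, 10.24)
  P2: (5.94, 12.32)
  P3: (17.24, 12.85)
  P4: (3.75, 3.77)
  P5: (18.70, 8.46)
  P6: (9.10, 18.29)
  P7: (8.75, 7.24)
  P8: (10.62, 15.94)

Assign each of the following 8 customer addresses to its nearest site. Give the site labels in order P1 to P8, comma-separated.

Spur, Ridge, Bench, Gulch, Bench, Delta, Basin, Spur

P1 → Spur (d²=30.45)
P2 → Ridge (d²=8.78)
P3 → Bench (d²=2.47)
P4 → Gulch (d²=11.06)
P5 → Bench (d²=32.07)
P6 → Delta (d²=13.75)
P7 → Basin (d²=21.18)
P8 → Spur (d²=11.16)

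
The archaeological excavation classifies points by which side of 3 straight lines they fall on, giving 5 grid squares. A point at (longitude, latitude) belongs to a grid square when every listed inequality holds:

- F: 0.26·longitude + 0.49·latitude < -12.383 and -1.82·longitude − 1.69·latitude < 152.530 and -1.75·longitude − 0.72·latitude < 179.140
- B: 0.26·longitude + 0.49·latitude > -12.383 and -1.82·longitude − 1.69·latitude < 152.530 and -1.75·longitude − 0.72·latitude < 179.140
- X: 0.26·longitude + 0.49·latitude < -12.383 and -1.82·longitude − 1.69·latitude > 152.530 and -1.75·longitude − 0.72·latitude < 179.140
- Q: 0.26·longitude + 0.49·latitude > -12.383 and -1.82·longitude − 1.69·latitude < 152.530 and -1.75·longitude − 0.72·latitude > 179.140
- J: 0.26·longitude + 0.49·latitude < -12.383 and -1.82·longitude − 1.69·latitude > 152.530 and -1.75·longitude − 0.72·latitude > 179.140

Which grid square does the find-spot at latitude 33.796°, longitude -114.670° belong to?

0.26·-114.670 + 0.49·33.796 = -13.254, which is < -12.383
-1.82·-114.670 − 1.69·33.796 = 151.584, which is < 152.530
-1.75·-114.670 − 0.72·33.796 = 176.339, which is < 179.140
This sign pattern matches F.

F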